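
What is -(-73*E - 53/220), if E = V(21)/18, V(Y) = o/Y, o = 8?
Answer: 74257/41580 ≈ 1.7859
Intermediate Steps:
V(Y) = 8/Y
E = 4/189 (E = (8/21)/18 = (8*(1/21))*(1/18) = (8/21)*(1/18) = 4/189 ≈ 0.021164)
-(-73*E - 53/220) = -(-73*4/189 - 53/220) = -(-292/189 - 53*1/220) = -(-292/189 - 53/220) = -1*(-74257/41580) = 74257/41580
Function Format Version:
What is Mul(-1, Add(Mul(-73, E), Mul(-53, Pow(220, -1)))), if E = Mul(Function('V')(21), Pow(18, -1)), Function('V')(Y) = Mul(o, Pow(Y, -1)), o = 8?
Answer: Rational(74257, 41580) ≈ 1.7859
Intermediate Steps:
Function('V')(Y) = Mul(8, Pow(Y, -1))
E = Rational(4, 189) (E = Mul(Mul(8, Pow(21, -1)), Pow(18, -1)) = Mul(Mul(8, Rational(1, 21)), Rational(1, 18)) = Mul(Rational(8, 21), Rational(1, 18)) = Rational(4, 189) ≈ 0.021164)
Mul(-1, Add(Mul(-73, E), Mul(-53, Pow(220, -1)))) = Mul(-1, Add(Mul(-73, Rational(4, 189)), Mul(-53, Pow(220, -1)))) = Mul(-1, Add(Rational(-292, 189), Mul(-53, Rational(1, 220)))) = Mul(-1, Add(Rational(-292, 189), Rational(-53, 220))) = Mul(-1, Rational(-74257, 41580)) = Rational(74257, 41580)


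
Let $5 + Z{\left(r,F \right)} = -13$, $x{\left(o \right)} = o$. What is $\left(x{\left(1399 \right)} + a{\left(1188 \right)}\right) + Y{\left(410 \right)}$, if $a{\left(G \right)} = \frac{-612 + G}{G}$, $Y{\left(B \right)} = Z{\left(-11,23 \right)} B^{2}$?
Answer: $- \frac{99805217}{33} \approx -3.0244 \cdot 10^{6}$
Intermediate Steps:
$Z{\left(r,F \right)} = -18$ ($Z{\left(r,F \right)} = -5 - 13 = -18$)
$Y{\left(B \right)} = - 18 B^{2}$
$a{\left(G \right)} = \frac{-612 + G}{G}$
$\left(x{\left(1399 \right)} + a{\left(1188 \right)}\right) + Y{\left(410 \right)} = \left(1399 + \frac{-612 + 1188}{1188}\right) - 18 \cdot 410^{2} = \left(1399 + \frac{1}{1188} \cdot 576\right) - 3025800 = \left(1399 + \frac{16}{33}\right) - 3025800 = \frac{46183}{33} - 3025800 = - \frac{99805217}{33}$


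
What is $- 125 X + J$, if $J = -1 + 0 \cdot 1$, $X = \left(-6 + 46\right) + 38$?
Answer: $-9751$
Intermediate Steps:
$X = 78$ ($X = 40 + 38 = 78$)
$J = -1$ ($J = -1 + 0 = -1$)
$- 125 X + J = \left(-125\right) 78 - 1 = -9750 - 1 = -9751$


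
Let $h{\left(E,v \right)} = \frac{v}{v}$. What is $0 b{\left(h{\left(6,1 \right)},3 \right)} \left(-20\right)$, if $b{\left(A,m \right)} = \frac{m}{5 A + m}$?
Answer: $0$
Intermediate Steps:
$h{\left(E,v \right)} = 1$
$b{\left(A,m \right)} = \frac{m}{m + 5 A}$
$0 b{\left(h{\left(6,1 \right)},3 \right)} \left(-20\right) = 0 \frac{3}{3 + 5 \cdot 1} \left(-20\right) = 0 \frac{3}{3 + 5} \left(-20\right) = 0 \cdot \frac{3}{8} \left(-20\right) = 0 \left(-20\right) = 0$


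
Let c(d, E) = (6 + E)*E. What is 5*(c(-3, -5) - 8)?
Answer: -65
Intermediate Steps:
c(d, E) = E*(6 + E)
5*(c(-3, -5) - 8) = 5*(-5*(6 - 5) - 8) = 5*(-5*1 - 8) = 5*(-5 - 8) = 5*(-13) = -65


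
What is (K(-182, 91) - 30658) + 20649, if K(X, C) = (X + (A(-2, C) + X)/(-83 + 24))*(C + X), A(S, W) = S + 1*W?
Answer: 378164/59 ≈ 6409.6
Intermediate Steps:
A(S, W) = S + W
K(X, C) = (C + X)*(2/59 - C/59 + 58*X/59) (K(X, C) = (X + ((-2 + C) + X)/(-83 + 24))*(C + X) = (X + (-2 + C + X)/(-59))*(C + X) = (X + (-2 + C + X)*(-1/59))*(C + X) = (X + (2/59 - C/59 - X/59))*(C + X) = (2/59 - C/59 + 58*X/59)*(C + X) = (C + X)*(2/59 - C/59 + 58*X/59))
(K(-182, 91) - 30658) + 20649 = (((58/59)*(-182)² - 1/59*91*(-2 + 91) - 1/59*(-182)*(-2 + 91) + (58/59)*91*(-182)) - 30658) + 20649 = (((58/59)*33124 - 1/59*91*89 - 1/59*(-182)*89 - 960596/59) - 30658) + 20649 = ((1921192/59 - 8099/59 + 16198/59 - 960596/59) - 30658) + 20649 = (968695/59 - 30658) + 20649 = -840127/59 + 20649 = 378164/59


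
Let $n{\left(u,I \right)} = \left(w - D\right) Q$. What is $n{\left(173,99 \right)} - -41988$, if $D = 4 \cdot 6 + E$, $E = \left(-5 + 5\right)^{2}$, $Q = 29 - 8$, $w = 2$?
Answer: $41526$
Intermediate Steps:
$Q = 21$ ($Q = 29 - 8 = 21$)
$E = 0$ ($E = 0^{2} = 0$)
$D = 24$ ($D = 4 \cdot 6 + 0 = 24 + 0 = 24$)
$n{\left(u,I \right)} = -462$ ($n{\left(u,I \right)} = \left(2 - 24\right) 21 = \left(-22\right) 21 = -462$)
$n{\left(173,99 \right)} - -41988 = -462 - -41988 = -462 + 41988 = 41526$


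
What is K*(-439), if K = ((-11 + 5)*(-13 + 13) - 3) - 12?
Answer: 6585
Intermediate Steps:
K = -15 (K = (-6*0 - 3) - 12 = (0 - 3) - 12 = -3 - 12 = -15)
K*(-439) = -15*(-439) = 6585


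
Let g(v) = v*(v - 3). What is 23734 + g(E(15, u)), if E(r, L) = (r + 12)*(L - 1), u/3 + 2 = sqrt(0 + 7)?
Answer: 105949 - 30861*sqrt(7) ≈ 24298.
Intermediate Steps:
u = -6 + 3*sqrt(7) (u = -6 + 3*sqrt(0 + 7) = -6 + 3*sqrt(7) ≈ 1.9373)
E(r, L) = (-1 + L)*(12 + r) (E(r, L) = (12 + r)*(-1 + L) = (-1 + L)*(12 + r))
g(v) = v*(-3 + v)
23734 + g(E(15, u)) = 23734 + (-12 - 1*15 + 12*(-6 + 3*sqrt(7)) + (-6 + 3*sqrt(7))*15)*(-3 + (-12 - 1*15 + 12*(-6 + 3*sqrt(7)) + (-6 + 3*sqrt(7))*15)) = 23734 + (-12 - 15 + (-72 + 36*sqrt(7)) + (-90 + 45*sqrt(7)))*(-3 + (-12 - 15 + (-72 + 36*sqrt(7)) + (-90 + 45*sqrt(7)))) = 23734 + (-189 + 81*sqrt(7))*(-3 + (-189 + 81*sqrt(7))) = 23734 + (-189 + 81*sqrt(7))*(-192 + 81*sqrt(7)) = 23734 + (-192 + 81*sqrt(7))*(-189 + 81*sqrt(7))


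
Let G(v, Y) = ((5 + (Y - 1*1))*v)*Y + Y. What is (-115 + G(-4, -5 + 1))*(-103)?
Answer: 12257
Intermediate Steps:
G(v, Y) = Y + Y*v*(4 + Y) (G(v, Y) = ((5 + (Y - 1))*v)*Y + Y = ((5 + (-1 + Y))*v)*Y + Y = ((4 + Y)*v)*Y + Y = (v*(4 + Y))*Y + Y = Y*v*(4 + Y) + Y = Y + Y*v*(4 + Y))
(-115 + G(-4, -5 + 1))*(-103) = (-115 + (-5 + 1)*(1 + 4*(-4) + (-5 + 1)*(-4)))*(-103) = (-115 - 4*(1 - 16 - 4*(-4)))*(-103) = (-115 - 4*(1 - 16 + 16))*(-103) = (-115 - 4*1)*(-103) = (-115 - 4)*(-103) = -119*(-103) = 12257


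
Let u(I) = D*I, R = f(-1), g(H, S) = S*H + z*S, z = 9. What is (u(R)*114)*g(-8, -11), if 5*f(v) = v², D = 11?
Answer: -13794/5 ≈ -2758.8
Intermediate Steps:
f(v) = v²/5
g(H, S) = 9*S + H*S (g(H, S) = S*H + 9*S = H*S + 9*S = 9*S + H*S)
R = ⅕ (R = (⅕)*(-1)² = (⅕)*1 = ⅕ ≈ 0.20000)
u(I) = 11*I
(u(R)*114)*g(-8, -11) = ((11*(⅕))*114)*(-11*(9 - 8)) = ((11/5)*114)*(-11*1) = (1254/5)*(-11) = -13794/5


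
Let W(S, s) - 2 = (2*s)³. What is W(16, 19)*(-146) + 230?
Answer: -8011374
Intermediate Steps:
W(S, s) = 2 + 8*s³ (W(S, s) = 2 + (2*s)³ = 2 + 8*s³)
W(16, 19)*(-146) + 230 = (2 + 8*19³)*(-146) + 230 = (2 + 8*6859)*(-146) + 230 = (2 + 54872)*(-146) + 230 = 54874*(-146) + 230 = -8011604 + 230 = -8011374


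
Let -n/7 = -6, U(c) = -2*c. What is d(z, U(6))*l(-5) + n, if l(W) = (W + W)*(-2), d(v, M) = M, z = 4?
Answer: -198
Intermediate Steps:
n = 42 (n = -7*(-6) = 42)
l(W) = -4*W (l(W) = (2*W)*(-2) = -4*W)
d(z, U(6))*l(-5) + n = (-2*6)*(-4*(-5)) + 42 = -12*20 + 42 = -240 + 42 = -198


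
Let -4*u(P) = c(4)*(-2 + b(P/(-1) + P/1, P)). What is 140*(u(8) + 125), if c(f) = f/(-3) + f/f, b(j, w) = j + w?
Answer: 17570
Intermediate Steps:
c(f) = 1 - f/3 (c(f) = f*(-⅓) + 1 = -f/3 + 1 = 1 - f/3)
u(P) = -⅙ + P/12 (u(P) = -(1 - ⅓*4)*(-2 + ((P/(-1) + P/1) + P))/4 = -(1 - 4/3)*(-2 + ((P*(-1) + P*1) + P))/4 = -(-1)*(-2 + ((-P + P) + P))/12 = -(-1)*(-2 + (0 + P))/12 = -(-1)*(-2 + P)/12 = -(⅔ - P/3)/4 = -⅙ + P/12)
140*(u(8) + 125) = 140*((-⅙ + (1/12)*8) + 125) = 140*((-⅙ + ⅔) + 125) = 140*(½ + 125) = 140*(251/2) = 17570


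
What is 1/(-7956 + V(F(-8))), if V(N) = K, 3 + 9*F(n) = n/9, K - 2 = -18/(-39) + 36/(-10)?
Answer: -65/517214 ≈ -0.00012567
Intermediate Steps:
K = -74/65 (K = 2 + (-18/(-39) + 36/(-10)) = 2 + (-18*(-1/39) + 36*(-⅒)) = 2 + (6/13 - 18/5) = 2 - 204/65 = -74/65 ≈ -1.1385)
F(n) = -⅓ + n/81 (F(n) = -⅓ + (n/9)/9 = -⅓ + n/81)
V(N) = -74/65
1/(-7956 + V(F(-8))) = 1/(-7956 - 74/65) = 1/(-517214/65) = -65/517214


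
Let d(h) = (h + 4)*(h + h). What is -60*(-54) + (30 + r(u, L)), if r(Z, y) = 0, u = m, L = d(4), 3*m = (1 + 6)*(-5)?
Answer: 3270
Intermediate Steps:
m = -35/3 (m = ((1 + 6)*(-5))/3 = (7*(-5))/3 = (⅓)*(-35) = -35/3 ≈ -11.667)
d(h) = 2*h*(4 + h) (d(h) = (4 + h)*(2*h) = 2*h*(4 + h))
L = 64 (L = 2*4*(4 + 4) = 2*4*8 = 64)
u = -35/3 ≈ -11.667
-60*(-54) + (30 + r(u, L)) = -60*(-54) + (30 + 0) = 3240 + 30 = 3270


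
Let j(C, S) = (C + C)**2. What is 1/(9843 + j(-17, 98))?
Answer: 1/10999 ≈ 9.0917e-5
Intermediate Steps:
j(C, S) = 4*C**2 (j(C, S) = (2*C)**2 = 4*C**2)
1/(9843 + j(-17, 98)) = 1/(9843 + 4*(-17)**2) = 1/(9843 + 4*289) = 1/(9843 + 1156) = 1/10999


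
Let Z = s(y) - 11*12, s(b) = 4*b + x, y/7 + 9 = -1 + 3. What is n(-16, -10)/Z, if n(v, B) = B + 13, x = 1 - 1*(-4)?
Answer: -3/323 ≈ -0.0092879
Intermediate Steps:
x = 5 (x = 1 + 4 = 5)
y = -49 (y = -63 + 7*(-1 + 3) = -63 + 7*2 = -63 + 14 = -49)
s(b) = 5 + 4*b (s(b) = 4*b + 5 = 5 + 4*b)
n(v, B) = 13 + B
Z = -323 (Z = (5 + 4*(-49)) - 11*12 = (5 - 196) - 132 = -191 - 132 = -323)
n(-16, -10)/Z = (13 - 10)/(-323) = 3*(-1/323) = -3/323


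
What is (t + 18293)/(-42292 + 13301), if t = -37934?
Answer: 19641/28991 ≈ 0.67749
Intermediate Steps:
(t + 18293)/(-42292 + 13301) = (-37934 + 18293)/(-42292 + 13301) = -19641/(-28991) = -19641*(-1/28991) = 19641/28991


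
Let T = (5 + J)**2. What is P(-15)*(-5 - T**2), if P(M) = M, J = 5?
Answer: 150075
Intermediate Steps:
T = 100 (T = (5 + 5)**2 = 10**2 = 100)
P(-15)*(-5 - T**2) = -15*(-5 - 1*100**2) = -15*(-5 - 1*10000) = -15*(-5 - 10000) = -15*(-10005) = 150075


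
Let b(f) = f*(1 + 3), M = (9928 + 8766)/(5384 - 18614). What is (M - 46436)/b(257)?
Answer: -307183487/6800220 ≈ -45.173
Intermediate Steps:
M = -9347/6615 (M = 18694/(-13230) = 18694*(-1/13230) = -9347/6615 ≈ -1.4130)
b(f) = 4*f (b(f) = f*4 = 4*f)
(M - 46436)/b(257) = (-9347/6615 - 46436)/((4*257)) = -307183487/6615/1028 = -307183487/6615*1/1028 = -307183487/6800220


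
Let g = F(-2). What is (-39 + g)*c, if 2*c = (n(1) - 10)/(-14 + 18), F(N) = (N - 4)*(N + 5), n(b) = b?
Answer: 513/8 ≈ 64.125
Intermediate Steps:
F(N) = (-4 + N)*(5 + N)
g = -18 (g = -20 - 2 + (-2)**2 = -20 - 2 + 4 = -18)
c = -9/8 (c = ((1 - 10)/(-14 + 18))/2 = (-9/4)/2 = (-9*1/4)/2 = (1/2)*(-9/4) = -9/8 ≈ -1.1250)
(-39 + g)*c = (-39 - 18)*(-9/8) = -57*(-9/8) = 513/8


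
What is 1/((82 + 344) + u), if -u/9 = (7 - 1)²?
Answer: 1/102 ≈ 0.0098039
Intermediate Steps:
u = -324 (u = -9*(7 - 1)² = -9*6² = -9*36 = -324)
1/((82 + 344) + u) = 1/((82 + 344) - 324) = 1/(426 - 324) = 1/102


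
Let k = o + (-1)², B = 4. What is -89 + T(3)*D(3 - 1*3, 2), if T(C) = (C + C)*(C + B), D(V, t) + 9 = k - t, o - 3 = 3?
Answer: -257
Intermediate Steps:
o = 6 (o = 3 + 3 = 6)
k = 7 (k = 6 + (-1)² = 6 + 1 = 7)
D(V, t) = -2 - t (D(V, t) = -9 + (7 - t) = -2 - t)
T(C) = 2*C*(4 + C) (T(C) = (C + C)*(C + 4) = (2*C)*(4 + C) = 2*C*(4 + C))
-89 + T(3)*D(3 - 1*3, 2) = -89 + (2*3*(4 + 3))*(-2 - 1*2) = -89 + (2*3*7)*(-2 - 2) = -89 + 42*(-4) = -89 - 168 = -257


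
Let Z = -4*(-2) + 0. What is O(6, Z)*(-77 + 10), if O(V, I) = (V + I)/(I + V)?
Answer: -67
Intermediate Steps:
Z = 8 (Z = 8 + 0 = 8)
O(V, I) = 1 (O(V, I) = (I + V)/(I + V) = 1)
O(6, Z)*(-77 + 10) = 1*(-77 + 10) = 1*(-67) = -67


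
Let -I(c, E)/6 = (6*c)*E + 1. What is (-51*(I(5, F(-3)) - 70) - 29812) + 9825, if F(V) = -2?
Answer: -34471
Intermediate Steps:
I(c, E) = -6 - 36*E*c (I(c, E) = -6*((6*c)*E + 1) = -6*(6*E*c + 1) = -6*(1 + 6*E*c) = -6 - 36*E*c)
(-51*(I(5, F(-3)) - 70) - 29812) + 9825 = (-51*((-6 - 36*(-2)*5) - 70) - 29812) + 9825 = (-51*((-6 + 360) - 70) - 29812) + 9825 = (-51*(354 - 70) - 29812) + 9825 = (-51*284 - 29812) + 9825 = (-14484 - 29812) + 9825 = -44296 + 9825 = -34471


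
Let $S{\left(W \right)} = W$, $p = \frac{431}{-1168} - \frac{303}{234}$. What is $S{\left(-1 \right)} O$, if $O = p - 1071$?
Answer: $\frac{48861985}{45552} \approx 1072.7$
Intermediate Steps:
$p = - \frac{75793}{45552}$ ($p = 431 \left(- \frac{1}{1168}\right) - \frac{101}{78} = - \frac{431}{1168} - \frac{101}{78} = - \frac{75793}{45552} \approx -1.6639$)
$O = - \frac{48861985}{45552}$ ($O = - \frac{75793}{45552} - 1071 = - \frac{48861985}{45552} \approx -1072.7$)
$S{\left(-1 \right)} O = \left(-1\right) \left(- \frac{48861985}{45552}\right) = \frac{48861985}{45552}$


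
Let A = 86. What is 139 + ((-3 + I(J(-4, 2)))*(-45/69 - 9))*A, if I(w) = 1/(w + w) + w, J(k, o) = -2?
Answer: 103430/23 ≈ 4497.0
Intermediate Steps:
I(w) = w + 1/(2*w) (I(w) = 1/(2*w) + w = w + 1/(2*w))
139 + ((-3 + I(J(-4, 2)))*(-45/69 - 9))*A = 139 + ((-3 + (-2 + (½)/(-2)))*(-45/69 - 9))*86 = 139 + ((-3 + (-2 + (½)*(-½)))*(-45*1/69 - 9))*86 = 139 + ((-3 + (-2 - ¼))*(-15/23 - 9))*86 = 139 + ((-3 - 9/4)*(-222/23))*86 = 139 - 21/4*(-222/23)*86 = 139 + (2331/46)*86 = 139 + 100233/23 = 103430/23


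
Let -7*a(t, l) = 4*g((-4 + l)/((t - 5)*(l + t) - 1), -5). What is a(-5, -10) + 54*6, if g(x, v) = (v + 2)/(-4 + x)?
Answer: 690846/2135 ≈ 323.58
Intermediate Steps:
g(x, v) = (2 + v)/(-4 + x)
a(t, l) = 12/(7*(-4 + (-4 + l)/(-1 + (-5 + t)*(l + t)))) (a(t, l) = -4*(2 - 5)/(-4 + (-4 + l)/((t - 5)*(l + t) - 1))/7 = -4*-3/(-4 + (-4 + l)/((-5 + t)*(l + t) - 1))/7 = -4*-3/(-4 + (-4 + l)/(-1 + (-5 + t)*(l + t)))/7 = -4*(-3/(-4 + (-4 + l)/(-1 + (-5 + t)*(l + t))))/7 = -(-12)/(7*(-4 + (-4 + l)/(-1 + (-5 + t)*(l + t)))) = 12/(7*(-4 + (-4 + l)/(-1 + (-5 + t)*(l + t)))))
a(-5, -10) + 54*6 = 12*(-1 + (-5)² - 5*(-10) - 5*(-5) - 10*(-5))/(7*(-4*(-5)² + 20*(-5) + 21*(-10) - 4*(-10)*(-5))) + 54*6 = 12*(-1 + 25 + 50 + 25 + 50)/(7*(-4*25 - 100 - 210 - 200)) + 324 = (12/7)*149/(-100 - 100 - 210 - 200) + 324 = (12/7)*149/(-610) + 324 = (12/7)*(-1/610)*149 + 324 = -894/2135 + 324 = 690846/2135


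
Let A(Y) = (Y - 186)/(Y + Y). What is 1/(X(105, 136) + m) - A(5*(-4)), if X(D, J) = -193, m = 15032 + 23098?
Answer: -3907491/758740 ≈ -5.1500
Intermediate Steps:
m = 38130
A(Y) = (-186 + Y)/(2*Y) (A(Y) = (-186 + Y)/((2*Y)) = (-186 + Y)*(1/(2*Y)) = (-186 + Y)/(2*Y))
1/(X(105, 136) + m) - A(5*(-4)) = 1/(-193 + 38130) - (-186 + 5*(-4))/(2*(5*(-4))) = 1/37937 - (-186 - 20)/(2*(-20)) = 1/37937 - (-1)*(-206)/(2*20) = 1/37937 - 1*103/20 = 1/37937 - 103/20 = -3907491/758740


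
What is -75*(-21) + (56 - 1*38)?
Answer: 1593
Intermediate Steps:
-75*(-21) + (56 - 1*38) = 1575 + (56 - 38) = 1575 + 18 = 1593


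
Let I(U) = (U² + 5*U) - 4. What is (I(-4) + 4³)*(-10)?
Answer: -560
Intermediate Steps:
I(U) = -4 + U² + 5*U
(I(-4) + 4³)*(-10) = ((-4 + (-4)² + 5*(-4)) + 4³)*(-10) = ((-4 + 16 - 20) + 64)*(-10) = (-8 + 64)*(-10) = 56*(-10) = -560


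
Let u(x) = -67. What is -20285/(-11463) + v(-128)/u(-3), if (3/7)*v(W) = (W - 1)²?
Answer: -443737732/768021 ≈ -577.77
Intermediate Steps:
v(W) = 7*(-1 + W)²/3 (v(W) = 7*(W - 1)²/3 = 7*(-1 + W)²/3)
-20285/(-11463) + v(-128)/u(-3) = -20285/(-11463) + (7*(-1 - 128)²/3)/(-67) = -20285*(-1/11463) + ((7/3)*(-129)²)*(-1/67) = 20285/11463 + ((7/3)*16641)*(-1/67) = 20285/11463 + 38829*(-1/67) = 20285/11463 - 38829/67 = -443737732/768021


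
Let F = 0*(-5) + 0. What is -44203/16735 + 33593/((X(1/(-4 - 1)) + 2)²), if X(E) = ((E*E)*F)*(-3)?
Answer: 562002043/66940 ≈ 8395.6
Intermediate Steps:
F = 0 (F = 0 + 0 = 0)
X(E) = 0 (X(E) = ((E*E)*0)*(-3) = (E²*0)*(-3) = 0*(-3) = 0)
-44203/16735 + 33593/((X(1/(-4 - 1)) + 2)²) = -44203/16735 + 33593/((0 + 2)²) = -44203*1/16735 + 33593/(2²) = -44203/16735 + 33593/4 = 562002043/66940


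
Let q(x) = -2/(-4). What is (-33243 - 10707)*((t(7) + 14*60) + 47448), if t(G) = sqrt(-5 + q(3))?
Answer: -2122257600 - 65925*I*sqrt(2) ≈ -2.1223e+9 - 93232.0*I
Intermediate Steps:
q(x) = 1/2 (q(x) = -2*(-1/4) = 1/2)
t(G) = 3*I*sqrt(2)/2 (t(G) = sqrt(-5 + 1/2) = sqrt(-9/2) = 3*I*sqrt(2)/2)
(-33243 - 10707)*((t(7) + 14*60) + 47448) = (-33243 - 10707)*((3*I*sqrt(2)/2 + 14*60) + 47448) = -43950*((3*I*sqrt(2)/2 + 840) + 47448) = -43950*((840 + 3*I*sqrt(2)/2) + 47448) = -43950*(48288 + 3*I*sqrt(2)/2) = -2122257600 - 65925*I*sqrt(2)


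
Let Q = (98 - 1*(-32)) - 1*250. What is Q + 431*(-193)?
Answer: -83303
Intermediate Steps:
Q = -120 (Q = (98 + 32) - 250 = 130 - 250 = -120)
Q + 431*(-193) = -120 + 431*(-193) = -120 - 83183 = -83303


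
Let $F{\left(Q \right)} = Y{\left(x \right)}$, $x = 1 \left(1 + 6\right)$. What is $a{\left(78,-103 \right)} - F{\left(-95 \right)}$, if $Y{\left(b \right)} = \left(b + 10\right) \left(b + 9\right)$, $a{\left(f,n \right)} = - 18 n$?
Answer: $1582$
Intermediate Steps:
$x = 7$ ($x = 1 \cdot 7 = 7$)
$Y{\left(b \right)} = \left(9 + b\right) \left(10 + b\right)$ ($Y{\left(b \right)} = \left(10 + b\right) \left(9 + b\right) = \left(9 + b\right) \left(10 + b\right)$)
$F{\left(Q \right)} = 272$ ($F{\left(Q \right)} = 90 + 7^{2} + 19 \cdot 7 = 90 + 49 + 133 = 272$)
$a{\left(78,-103 \right)} - F{\left(-95 \right)} = \left(-18\right) \left(-103\right) - 272 = 1854 - 272 = 1582$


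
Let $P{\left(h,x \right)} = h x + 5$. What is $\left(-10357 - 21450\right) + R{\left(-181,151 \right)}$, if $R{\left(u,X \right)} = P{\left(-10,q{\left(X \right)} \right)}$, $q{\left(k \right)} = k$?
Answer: $-33312$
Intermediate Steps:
$P{\left(h,x \right)} = 5 + h x$
$R{\left(u,X \right)} = 5 - 10 X$
$\left(-10357 - 21450\right) + R{\left(-181,151 \right)} = \left(-10357 - 21450\right) + \left(5 - 1510\right) = -31807 + \left(5 - 1510\right) = -31807 - 1505 = -33312$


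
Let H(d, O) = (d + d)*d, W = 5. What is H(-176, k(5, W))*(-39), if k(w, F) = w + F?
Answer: -2416128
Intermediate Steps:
k(w, F) = F + w
H(d, O) = 2*d**2 (H(d, O) = (2*d)*d = 2*d**2)
H(-176, k(5, W))*(-39) = (2*(-176)**2)*(-39) = (2*30976)*(-39) = 61952*(-39) = -2416128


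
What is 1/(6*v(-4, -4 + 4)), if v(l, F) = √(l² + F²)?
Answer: 1/24 ≈ 0.041667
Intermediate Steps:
v(l, F) = √(F² + l²)
1/(6*v(-4, -4 + 4)) = 1/(6*√((-4 + 4)² + (-4)²)) = 1/(6*√(0² + 16)) = 1/(6*√(0 + 16)) = 1/(6*√16) = 1/(6*4) = 1/24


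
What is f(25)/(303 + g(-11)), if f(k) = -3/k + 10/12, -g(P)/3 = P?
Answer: 107/50400 ≈ 0.0021230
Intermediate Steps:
g(P) = -3*P
f(k) = ⅚ - 3/k (f(k) = -3/k + 10*(1/12) = -3/k + ⅚ = ⅚ - 3/k)
f(25)/(303 + g(-11)) = (⅚ - 3/25)/(303 - 3*(-11)) = (⅚ - 3*1/25)/(303 + 33) = (⅚ - 3/25)/336 = (107/150)*(1/336) = 107/50400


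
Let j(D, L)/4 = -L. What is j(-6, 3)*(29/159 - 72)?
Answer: 45676/53 ≈ 861.81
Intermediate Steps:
j(D, L) = -4*L (j(D, L) = 4*(-L) = -4*L)
j(-6, 3)*(29/159 - 72) = (-4*3)*(29/159 - 72) = -12*(29*(1/159) - 72) = -12*(29/159 - 72) = -12*(-11419/159) = 45676/53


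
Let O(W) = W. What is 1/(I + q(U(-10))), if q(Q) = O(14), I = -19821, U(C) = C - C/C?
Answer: -1/19807 ≈ -5.0487e-5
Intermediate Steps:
U(C) = -1 + C (U(C) = C - 1*1 = C - 1 = -1 + C)
q(Q) = 14
1/(I + q(U(-10))) = 1/(-19821 + 14) = 1/(-19807) = -1/19807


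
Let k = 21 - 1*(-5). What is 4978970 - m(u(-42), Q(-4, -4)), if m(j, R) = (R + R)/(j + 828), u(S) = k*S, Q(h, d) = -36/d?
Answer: 219074683/44 ≈ 4.9790e+6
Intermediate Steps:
k = 26 (k = 21 + 5 = 26)
u(S) = 26*S
m(j, R) = 2*R/(828 + j) (m(j, R) = (2*R)/(828 + j) = 2*R/(828 + j))
4978970 - m(u(-42), Q(-4, -4)) = 4978970 - 2*(-36/(-4))/(828 + 26*(-42)) = 4978970 - 2*(-36*(-1/4))/(828 - 1092) = 4978970 - 2*9/(-264) = 4978970 - 2*9*(-1)/264 = 4978970 - 1*(-3/44) = 4978970 + 3/44 = 219074683/44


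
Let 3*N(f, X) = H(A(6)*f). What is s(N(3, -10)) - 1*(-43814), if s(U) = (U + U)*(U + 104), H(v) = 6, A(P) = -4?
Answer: 44238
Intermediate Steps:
N(f, X) = 2 (N(f, X) = (⅓)*6 = 2)
s(U) = 2*U*(104 + U) (s(U) = (2*U)*(104 + U) = 2*U*(104 + U))
s(N(3, -10)) - 1*(-43814) = 2*2*(104 + 2) - 1*(-43814) = 2*2*106 + 43814 = 424 + 43814 = 44238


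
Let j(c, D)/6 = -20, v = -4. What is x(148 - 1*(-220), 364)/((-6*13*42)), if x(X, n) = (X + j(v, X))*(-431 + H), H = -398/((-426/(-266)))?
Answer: 8973694/174447 ≈ 51.441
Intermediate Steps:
j(c, D) = -120 (j(c, D) = 6*(-20) = -120)
H = -52934/213 (H = -398/((-426*(-1/266))) = -398/213/133 = -398*133/213 = -52934/213 ≈ -248.52)
x(X, n) = 5789480/71 - 144737*X/213 (x(X, n) = (X - 120)*(-431 - 52934/213) = (-120 + X)*(-144737/213) = 5789480/71 - 144737*X/213)
x(148 - 1*(-220), 364)/((-6*13*42)) = (5789480/71 - 144737*(148 - 1*(-220))/213)/((-6*13*42)) = (5789480/71 - 144737*(148 + 220)/213)/((-78*42)) = (5789480/71 - 144737/213*368)/(-3276) = (5789480/71 - 53263216/213)*(-1/3276) = -35894776/213*(-1/3276) = 8973694/174447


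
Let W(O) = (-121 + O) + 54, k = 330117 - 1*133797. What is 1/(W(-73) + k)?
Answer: 1/196180 ≈ 5.0974e-6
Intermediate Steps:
k = 196320 (k = 330117 - 133797 = 196320)
W(O) = -67 + O
1/(W(-73) + k) = 1/((-67 - 73) + 196320) = 1/(-140 + 196320) = 1/196180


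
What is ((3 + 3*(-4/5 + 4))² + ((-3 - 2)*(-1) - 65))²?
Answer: 6095961/625 ≈ 9753.5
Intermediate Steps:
((3 + 3*(-4/5 + 4))² + ((-3 - 2)*(-1) - 65))² = ((3 + 3*(-4*⅕ + 4))² + (-5*(-1) - 65))² = ((3 + 3*(-⅘ + 4))² + (5 - 65))² = ((3 + 3*(16/5))² - 60)² = ((3 + 48/5)² - 60)² = ((63/5)² - 60)² = (3969/25 - 60)² = (2469/25)² = 6095961/625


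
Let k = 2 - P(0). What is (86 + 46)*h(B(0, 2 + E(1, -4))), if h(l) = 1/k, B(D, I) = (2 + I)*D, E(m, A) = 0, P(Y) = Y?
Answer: 66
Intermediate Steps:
B(D, I) = D*(2 + I)
k = 2 (k = 2 - 1*0 = 2 + 0 = 2)
h(l) = ½ (h(l) = 1/2 = ½)
(86 + 46)*h(B(0, 2 + E(1, -4))) = (86 + 46)*(½) = 132*(½) = 66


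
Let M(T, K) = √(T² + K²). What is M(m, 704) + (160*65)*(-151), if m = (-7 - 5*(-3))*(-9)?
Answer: -1570400 + 40*√313 ≈ -1.5697e+6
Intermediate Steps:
m = -72 (m = (-7 + 15)*(-9) = 8*(-9) = -72)
M(T, K) = √(K² + T²)
M(m, 704) + (160*65)*(-151) = √(704² + (-72)²) + (160*65)*(-151) = √(495616 + 5184) + 10400*(-151) = √500800 - 1570400 = 40*√313 - 1570400 = -1570400 + 40*√313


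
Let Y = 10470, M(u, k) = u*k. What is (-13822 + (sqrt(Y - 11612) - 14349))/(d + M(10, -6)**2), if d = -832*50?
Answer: 28171/38000 - I*sqrt(1142)/38000 ≈ 0.74134 - 0.0008893*I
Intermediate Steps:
M(u, k) = k*u
d = -41600
(-13822 + (sqrt(Y - 11612) - 14349))/(d + M(10, -6)**2) = (-13822 + (sqrt(10470 - 11612) - 14349))/(-41600 + (-6*10)**2) = (-13822 + (sqrt(-1142) - 14349))/(-41600 + (-60)**2) = (-13822 + (I*sqrt(1142) - 14349))/(-41600 + 3600) = (-13822 + (-14349 + I*sqrt(1142)))/(-38000) = (-28171 + I*sqrt(1142))*(-1/38000) = 28171/38000 - I*sqrt(1142)/38000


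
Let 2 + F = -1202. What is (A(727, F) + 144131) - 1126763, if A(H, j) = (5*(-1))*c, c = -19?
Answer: -982537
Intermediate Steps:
F = -1204 (F = -2 - 1202 = -1204)
A(H, j) = 95 (A(H, j) = (5*(-1))*(-19) = -5*(-19) = 95)
(A(727, F) + 144131) - 1126763 = (95 + 144131) - 1126763 = 144226 - 1126763 = -982537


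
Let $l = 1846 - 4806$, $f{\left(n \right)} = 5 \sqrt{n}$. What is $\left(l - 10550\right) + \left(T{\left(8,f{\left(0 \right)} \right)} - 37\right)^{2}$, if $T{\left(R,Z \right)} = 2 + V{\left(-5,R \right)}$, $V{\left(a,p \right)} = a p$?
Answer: $-7885$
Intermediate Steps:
$l = -2960$
$T{\left(R,Z \right)} = 2 - 5 R$
$\left(l - 10550\right) + \left(T{\left(8,f{\left(0 \right)} \right)} - 37\right)^{2} = \left(-2960 - 10550\right) + \left(\left(2 - 40\right) - 37\right)^{2} = -13510 + \left(\left(2 - 40\right) - 37\right)^{2} = -13510 + \left(-38 - 37\right)^{2} = -13510 + \left(-75\right)^{2} = -13510 + 5625 = -7885$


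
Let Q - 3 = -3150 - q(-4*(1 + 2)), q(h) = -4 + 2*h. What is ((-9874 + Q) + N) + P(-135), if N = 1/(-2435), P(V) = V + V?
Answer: -32295406/2435 ≈ -13263.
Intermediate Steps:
P(V) = 2*V
N = -1/2435 ≈ -0.00041068
Q = -3119 (Q = 3 + (-3150 - (-4 + 2*(-4*(1 + 2)))) = 3 + (-3150 - (-4 + 2*(-4*3))) = 3 + (-3150 - (-4 + 2*(-12))) = 3 + (-3150 - (-4 - 24)) = 3 + (-3150 - 1*(-28)) = 3 + (-3150 + 28) = 3 - 3122 = -3119)
((-9874 + Q) + N) + P(-135) = ((-9874 - 3119) - 1/2435) + 2*(-135) = (-12993 - 1/2435) - 270 = -31637956/2435 - 270 = -32295406/2435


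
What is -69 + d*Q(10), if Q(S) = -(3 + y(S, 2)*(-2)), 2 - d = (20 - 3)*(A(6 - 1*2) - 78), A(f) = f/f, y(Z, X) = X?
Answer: 1242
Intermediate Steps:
A(f) = 1
d = 1311 (d = 2 - (20 - 3)*(1 - 78) = 2 - 17*(-77) = 2 - 1*(-1309) = 2 + 1309 = 1311)
Q(S) = 1 (Q(S) = -(3 + 2*(-2)) = -(3 - 4) = -1*(-1) = 1)
-69 + d*Q(10) = -69 + 1311*1 = -69 + 1311 = 1242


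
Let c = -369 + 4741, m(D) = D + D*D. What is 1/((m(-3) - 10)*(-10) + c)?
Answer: 1/4412 ≈ 0.00022665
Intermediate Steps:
m(D) = D + D**2
c = 4372
1/((m(-3) - 10)*(-10) + c) = 1/((-3*(1 - 3) - 10)*(-10) + 4372) = 1/((-3*(-2) - 10)*(-10) + 4372) = 1/((6 - 10)*(-10) + 4372) = 1/(-4*(-10) + 4372) = 1/(40 + 4372) = 1/4412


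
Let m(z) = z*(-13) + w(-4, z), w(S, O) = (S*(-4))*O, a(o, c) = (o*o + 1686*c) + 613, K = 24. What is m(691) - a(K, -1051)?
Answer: 1772870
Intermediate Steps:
a(o, c) = 613 + o² + 1686*c (a(o, c) = (o² + 1686*c) + 613 = 613 + o² + 1686*c)
w(S, O) = -4*O*S (w(S, O) = (-4*S)*O = -4*O*S)
m(z) = 3*z (m(z) = z*(-13) - 4*z*(-4) = -13*z + 16*z = 3*z)
m(691) - a(K, -1051) = 3*691 - (613 + 24² + 1686*(-1051)) = 2073 - (613 + 576 - 1771986) = 2073 - 1*(-1770797) = 2073 + 1770797 = 1772870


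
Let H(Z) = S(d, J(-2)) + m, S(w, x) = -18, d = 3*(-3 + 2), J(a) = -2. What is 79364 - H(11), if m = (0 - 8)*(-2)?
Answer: 79366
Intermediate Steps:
m = 16 (m = -8*(-2) = 16)
d = -3 (d = 3*(-1) = -3)
H(Z) = -2 (H(Z) = -18 + 16 = -2)
79364 - H(11) = 79364 - 1*(-2) = 79364 + 2 = 79366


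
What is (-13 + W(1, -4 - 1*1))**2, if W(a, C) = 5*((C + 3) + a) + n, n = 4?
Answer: 196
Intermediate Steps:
W(a, C) = 19 + 5*C + 5*a (W(a, C) = 5*((C + 3) + a) + 4 = 5*((3 + C) + a) + 4 = 5*(3 + C + a) + 4 = (15 + 5*C + 5*a) + 4 = 19 + 5*C + 5*a)
(-13 + W(1, -4 - 1*1))**2 = (-13 + (19 + 5*(-4 - 1*1) + 5*1))**2 = (-13 + (19 + 5*(-4 - 1) + 5))**2 = (-13 + (19 + 5*(-5) + 5))**2 = (-13 + (19 - 25 + 5))**2 = (-13 - 1)**2 = (-14)**2 = 196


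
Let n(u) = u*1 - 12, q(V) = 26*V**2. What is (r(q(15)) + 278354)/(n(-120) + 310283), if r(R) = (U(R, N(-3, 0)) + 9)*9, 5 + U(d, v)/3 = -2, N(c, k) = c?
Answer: 278246/310151 ≈ 0.89713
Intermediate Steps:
U(d, v) = -21 (U(d, v) = -15 + 3*(-2) = -15 - 6 = -21)
r(R) = -108 (r(R) = (-21 + 9)*9 = -12*9 = -108)
n(u) = -12 + u (n(u) = u - 12 = -12 + u)
(r(q(15)) + 278354)/(n(-120) + 310283) = (-108 + 278354)/((-12 - 120) + 310283) = 278246/(-132 + 310283) = 278246/310151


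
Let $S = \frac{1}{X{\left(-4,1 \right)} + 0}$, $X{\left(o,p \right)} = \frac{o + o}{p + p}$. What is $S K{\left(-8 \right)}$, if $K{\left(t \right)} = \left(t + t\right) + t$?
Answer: $6$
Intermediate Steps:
$X{\left(o,p \right)} = \frac{o}{p}$ ($X{\left(o,p \right)} = \frac{2 o}{2 p} = 2 o \frac{1}{2 p} = \frac{o}{p}$)
$K{\left(t \right)} = 3 t$ ($K{\left(t \right)} = 2 t + t = 3 t$)
$S = - \frac{1}{4}$ ($S = \frac{1}{- \frac{4}{1} + 0} = \frac{1}{\left(-4\right) 1 + 0} = \frac{1}{-4 + 0} = \frac{1}{-4} = - \frac{1}{4} \approx -0.25$)
$S K{\left(-8 \right)} = - \frac{3 \left(-8\right)}{4} = \left(- \frac{1}{4}\right) \left(-24\right) = 6$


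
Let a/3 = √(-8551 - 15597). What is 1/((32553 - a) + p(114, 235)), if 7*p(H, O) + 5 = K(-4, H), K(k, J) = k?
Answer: 88613/2885096684 + 49*I*√6037/8655290052 ≈ 3.0714e-5 + 4.3987e-7*I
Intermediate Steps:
a = 6*I*√6037 (a = 3*√(-8551 - 15597) = 3*√(-24148) = 3*(2*I*√6037) = 6*I*√6037 ≈ 466.19*I)
p(H, O) = -9/7 (p(H, O) = -5/7 + (⅐)*(-4) = -5/7 - 4/7 = -9/7)
1/((32553 - a) + p(114, 235)) = 1/((32553 - 6*I*√6037) - 9/7) = 1/(227862/7 - 6*I*√6037)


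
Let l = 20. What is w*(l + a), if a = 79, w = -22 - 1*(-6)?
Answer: -1584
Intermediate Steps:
w = -16 (w = -22 + 6 = -16)
w*(l + a) = -16*(20 + 79) = -16*99 = -1584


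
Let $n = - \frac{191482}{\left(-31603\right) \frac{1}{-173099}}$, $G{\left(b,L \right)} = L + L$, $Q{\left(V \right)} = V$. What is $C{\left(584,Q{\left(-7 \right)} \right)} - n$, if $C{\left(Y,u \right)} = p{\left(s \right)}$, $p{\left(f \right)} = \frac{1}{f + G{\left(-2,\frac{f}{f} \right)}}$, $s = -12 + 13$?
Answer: $\frac{99436059757}{94809} \approx 1.0488 \cdot 10^{6}$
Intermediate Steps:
$G{\left(b,L \right)} = 2 L$
$s = 1$
$p{\left(f \right)} = \frac{1}{2 + f}$ ($p{\left(f \right)} = \frac{1}{f + 2 \frac{f}{f}} = \frac{1}{f + 2 \cdot 1} = \frac{1}{f + 2} = \frac{1}{2 + f}$)
$n = - \frac{33145342718}{31603}$ ($n = - \frac{191482}{\left(-31603\right) \left(- \frac{1}{173099}\right)} = - \frac{191482}{\frac{31603}{173099}} = \left(-191482\right) \frac{173099}{31603} = - \frac{33145342718}{31603} \approx -1.0488 \cdot 10^{6}$)
$C{\left(Y,u \right)} = \frac{1}{3}$ ($C{\left(Y,u \right)} = \frac{1}{2 + 1} = \frac{1}{3}$)
$C{\left(584,Q{\left(-7 \right)} \right)} - n = \frac{1}{3} - - \frac{33145342718}{31603} = \frac{1}{3} + \frac{33145342718}{31603} = \frac{99436059757}{94809}$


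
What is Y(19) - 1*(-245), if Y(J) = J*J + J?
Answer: 625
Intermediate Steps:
Y(J) = J + J² (Y(J) = J² + J = J + J²)
Y(19) - 1*(-245) = 19*(1 + 19) - 1*(-245) = 19*20 + 245 = 380 + 245 = 625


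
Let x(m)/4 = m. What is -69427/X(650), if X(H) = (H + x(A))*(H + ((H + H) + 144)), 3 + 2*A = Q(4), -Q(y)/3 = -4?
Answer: -69427/1398792 ≈ -0.049634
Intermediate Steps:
Q(y) = 12 (Q(y) = -3*(-4) = 12)
A = 9/2 (A = -3/2 + (1/2)*12 = -3/2 + 6 = 9/2 ≈ 4.5000)
x(m) = 4*m
X(H) = (18 + H)*(144 + 3*H) (X(H) = (H + 4*(9/2))*(H + ((H + H) + 144)) = (H + 18)*(H + (2*H + 144)) = (18 + H)*(H + (144 + 2*H)) = (18 + H)*(144 + 3*H))
-69427/X(650) = -69427/(2592 + 3*650**2 + 198*650) = -69427/(2592 + 3*422500 + 128700) = -69427/(2592 + 1267500 + 128700) = -69427/1398792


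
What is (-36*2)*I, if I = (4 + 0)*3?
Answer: -864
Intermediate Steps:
I = 12 (I = 4*3 = 12)
(-36*2)*I = -36*2*12 = -72*12 = -864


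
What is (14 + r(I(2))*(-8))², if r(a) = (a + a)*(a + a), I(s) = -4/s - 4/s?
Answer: 248004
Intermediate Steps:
I(s) = -8/s
r(a) = 4*a² (r(a) = (2*a)*(2*a) = 4*a²)
(14 + r(I(2))*(-8))² = (14 + (4*(-8/2)²)*(-8))² = (14 + (4*(-8*½)²)*(-8))² = (14 + (4*(-4)²)*(-8))² = (14 + (4*16)*(-8))² = (14 + 64*(-8))² = (14 - 512)² = (-498)² = 248004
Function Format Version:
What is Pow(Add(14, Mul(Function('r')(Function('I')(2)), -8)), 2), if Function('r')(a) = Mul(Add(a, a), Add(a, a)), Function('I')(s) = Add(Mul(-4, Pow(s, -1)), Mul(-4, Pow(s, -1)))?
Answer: 248004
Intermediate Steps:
Function('I')(s) = Mul(-8, Pow(s, -1))
Function('r')(a) = Mul(4, Pow(a, 2)) (Function('r')(a) = Mul(Mul(2, a), Mul(2, a)) = Mul(4, Pow(a, 2)))
Pow(Add(14, Mul(Function('r')(Function('I')(2)), -8)), 2) = Pow(Add(14, Mul(Mul(4, Pow(Mul(-8, Pow(2, -1)), 2)), -8)), 2) = Pow(Add(14, Mul(Mul(4, Pow(Mul(-8, Rational(1, 2)), 2)), -8)), 2) = Pow(Add(14, Mul(Mul(4, Pow(-4, 2)), -8)), 2) = Pow(Add(14, Mul(Mul(4, 16), -8)), 2) = Pow(Add(14, Mul(64, -8)), 2) = Pow(Add(14, -512), 2) = Pow(-498, 2) = 248004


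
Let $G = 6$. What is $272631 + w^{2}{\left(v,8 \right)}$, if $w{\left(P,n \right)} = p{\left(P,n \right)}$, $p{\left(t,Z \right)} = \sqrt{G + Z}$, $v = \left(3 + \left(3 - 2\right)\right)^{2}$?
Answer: $272645$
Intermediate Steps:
$v = 16$ ($v = \left(3 + 1\right)^{2} = 4^{2} = 16$)
$p{\left(t,Z \right)} = \sqrt{6 + Z}$
$w{\left(P,n \right)} = \sqrt{6 + n}$
$272631 + w^{2}{\left(v,8 \right)} = 272631 + \left(\sqrt{6 + 8}\right)^{2} = 272631 + \left(\sqrt{14}\right)^{2} = 272631 + 14 = 272645$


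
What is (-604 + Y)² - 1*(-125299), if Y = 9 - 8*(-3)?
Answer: 451340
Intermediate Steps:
Y = 33 (Y = 9 + 24 = 33)
(-604 + Y)² - 1*(-125299) = (-604 + 33)² - 1*(-125299) = (-571)² + 125299 = 326041 + 125299 = 451340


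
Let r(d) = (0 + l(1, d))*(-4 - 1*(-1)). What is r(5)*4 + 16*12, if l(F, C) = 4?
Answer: 144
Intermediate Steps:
r(d) = -12 (r(d) = (0 + 4)*(-4 - 1*(-1)) = 4*(-4 + 1) = 4*(-3) = -12)
r(5)*4 + 16*12 = -12*4 + 16*12 = -48 + 192 = 144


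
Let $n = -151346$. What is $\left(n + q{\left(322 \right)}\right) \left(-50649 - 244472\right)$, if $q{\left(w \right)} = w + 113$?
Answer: $44537005231$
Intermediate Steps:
$q{\left(w \right)} = 113 + w$
$\left(n + q{\left(322 \right)}\right) \left(-50649 - 244472\right) = \left(-151346 + \left(113 + 322\right)\right) \left(-50649 - 244472\right) = \left(-151346 + 435\right) \left(-295121\right) = \left(-150911\right) \left(-295121\right) = 44537005231$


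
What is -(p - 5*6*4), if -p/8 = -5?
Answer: 80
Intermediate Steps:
p = 40 (p = -8*(-5) = 40)
-(p - 5*6*4) = -(40 - 5*6*4) = -(40 - 30*4) = -(40 - 1*120) = -(40 - 120) = -1*(-80) = 80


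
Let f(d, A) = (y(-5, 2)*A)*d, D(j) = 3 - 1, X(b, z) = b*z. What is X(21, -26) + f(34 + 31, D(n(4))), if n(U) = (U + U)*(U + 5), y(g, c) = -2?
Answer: -806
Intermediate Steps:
n(U) = 2*U*(5 + U) (n(U) = (2*U)*(5 + U) = 2*U*(5 + U))
D(j) = 2
f(d, A) = -2*A*d (f(d, A) = (-2*A)*d = -2*A*d)
X(21, -26) + f(34 + 31, D(n(4))) = 21*(-26) - 2*2*(34 + 31) = -546 - 2*2*65 = -546 - 260 = -806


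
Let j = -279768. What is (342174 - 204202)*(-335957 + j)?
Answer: -84952809700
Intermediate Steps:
(342174 - 204202)*(-335957 + j) = (342174 - 204202)*(-335957 - 279768) = 137972*(-615725) = -84952809700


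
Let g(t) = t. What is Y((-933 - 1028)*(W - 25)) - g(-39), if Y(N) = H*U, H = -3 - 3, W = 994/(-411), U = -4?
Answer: 63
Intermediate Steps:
W = -994/411 (W = 994*(-1/411) = -994/411 ≈ -2.4185)
H = -6
Y(N) = 24 (Y(N) = -6*(-4) = 24)
Y((-933 - 1028)*(W - 25)) - g(-39) = 24 - 1*(-39) = 24 + 39 = 63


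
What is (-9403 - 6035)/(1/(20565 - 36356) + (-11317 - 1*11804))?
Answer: 121890729/182551856 ≈ 0.66770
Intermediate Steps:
(-9403 - 6035)/(1/(20565 - 36356) + (-11317 - 1*11804)) = -15438/(1/(-15791) + (-11317 - 11804)) = -15438/(-1/15791 - 23121) = -15438/(-365103712/15791) = -15438*(-15791/365103712) = 121890729/182551856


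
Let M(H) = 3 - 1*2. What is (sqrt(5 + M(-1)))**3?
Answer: 6*sqrt(6) ≈ 14.697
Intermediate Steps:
M(H) = 1 (M(H) = 3 - 2 = 1)
(sqrt(5 + M(-1)))**3 = (sqrt(5 + 1))**3 = (sqrt(6))**3 = 6*sqrt(6)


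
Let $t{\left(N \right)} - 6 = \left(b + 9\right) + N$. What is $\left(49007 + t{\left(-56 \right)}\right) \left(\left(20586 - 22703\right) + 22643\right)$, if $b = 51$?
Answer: $1006122942$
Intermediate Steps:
$t{\left(N \right)} = 66 + N$ ($t{\left(N \right)} = 6 + \left(\left(51 + 9\right) + N\right) = 6 + \left(60 + N\right) = 66 + N$)
$\left(49007 + t{\left(-56 \right)}\right) \left(\left(20586 - 22703\right) + 22643\right) = \left(49007 + \left(66 - 56\right)\right) \left(\left(20586 - 22703\right) + 22643\right) = \left(49007 + 10\right) \left(\left(20586 - 22703\right) + 22643\right) = 49017 \left(-2117 + 22643\right) = 49017 \cdot 20526 = 1006122942$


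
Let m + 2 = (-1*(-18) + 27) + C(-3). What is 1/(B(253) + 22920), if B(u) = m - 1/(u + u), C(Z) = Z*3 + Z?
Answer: 506/11613205 ≈ 4.3571e-5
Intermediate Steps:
C(Z) = 4*Z (C(Z) = 3*Z + Z = 4*Z)
m = 31 (m = -2 + ((-1*(-18) + 27) + 4*(-3)) = -2 + ((18 + 27) - 12) = -2 + (45 - 12) = -2 + 33 = 31)
B(u) = 31 - 1/(2*u) (B(u) = 31 - 1/(u + u) = 31 - 1/(2*u))
1/(B(253) + 22920) = 1/((31 - 1/2/253) + 22920) = 1/((31 - 1/2*1/253) + 22920) = 1/((31 - 1/506) + 22920) = 1/(15685/506 + 22920) = 1/(11613205/506) = 506/11613205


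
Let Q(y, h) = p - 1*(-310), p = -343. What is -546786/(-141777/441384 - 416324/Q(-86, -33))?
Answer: -2654768510064/61251357925 ≈ -43.342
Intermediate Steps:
Q(y, h) = -33 (Q(y, h) = -343 - 1*(-310) = -343 + 310 = -33)
-546786/(-141777/441384 - 416324/Q(-86, -33)) = -546786/(-141777/441384 - 416324/(-33)) = -546786/(-141777*1/441384 - 416324*(-1/33)) = -546786/(-47259/147128 + 416324/33) = -546786/61251357925/4855224 = -546786*4855224/61251357925 = -2654768510064/61251357925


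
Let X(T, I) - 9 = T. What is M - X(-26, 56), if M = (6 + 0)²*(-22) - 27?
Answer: -802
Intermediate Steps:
X(T, I) = 9 + T
M = -819 (M = 6²*(-22) - 27 = 36*(-22) - 27 = -792 - 27 = -819)
M - X(-26, 56) = -819 - (9 - 26) = -819 - 1*(-17) = -819 + 17 = -802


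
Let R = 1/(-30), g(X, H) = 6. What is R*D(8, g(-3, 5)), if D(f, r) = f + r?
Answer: -7/15 ≈ -0.46667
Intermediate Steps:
R = -1/30 ≈ -0.033333
R*D(8, g(-3, 5)) = -(8 + 6)/30 = -1/30*14 = -7/15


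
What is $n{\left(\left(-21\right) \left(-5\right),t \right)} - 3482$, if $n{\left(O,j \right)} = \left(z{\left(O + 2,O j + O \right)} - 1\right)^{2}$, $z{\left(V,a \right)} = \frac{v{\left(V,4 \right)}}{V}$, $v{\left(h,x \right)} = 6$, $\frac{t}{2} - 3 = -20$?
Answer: $- \frac{39855217}{11449} \approx -3481.1$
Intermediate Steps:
$t = -34$ ($t = 6 + 2 \left(-20\right) = 6 - 40 = -34$)
$z{\left(V,a \right)} = \frac{6}{V}$
$n{\left(O,j \right)} = \left(-1 + \frac{6}{2 + O}\right)^{2}$ ($n{\left(O,j \right)} = \left(\frac{6}{O + 2} - 1\right)^{2} = \left(\frac{6}{2 + O} - 1\right)^{2} = \left(-1 + \frac{6}{2 + O}\right)^{2}$)
$n{\left(\left(-21\right) \left(-5\right),t \right)} - 3482 = \frac{\left(-4 - -105\right)^{2}}{\left(2 - -105\right)^{2}} - 3482 = \frac{\left(-4 + 105\right)^{2}}{\left(2 + 105\right)^{2}} - 3482 = \frac{101^{2}}{11449} - 3482 = 10201 \cdot \frac{1}{11449} - 3482 = \frac{10201}{11449} - 3482 = - \frac{39855217}{11449}$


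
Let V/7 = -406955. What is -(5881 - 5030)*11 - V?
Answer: 2839324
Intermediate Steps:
V = -2848685 (V = 7*(-406955) = -2848685)
-(5881 - 5030)*11 - V = -(5881 - 5030)*11 - 1*(-2848685) = -1*851*11 + 2848685 = -851*11 + 2848685 = -9361 + 2848685 = 2839324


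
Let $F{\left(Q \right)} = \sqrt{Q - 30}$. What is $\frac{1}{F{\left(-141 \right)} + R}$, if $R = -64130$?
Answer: $- \frac{64130}{4112657071} - \frac{3 i \sqrt{19}}{4112657071} \approx -1.5593 \cdot 10^{-5} - 3.1796 \cdot 10^{-9} i$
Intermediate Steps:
$F{\left(Q \right)} = \sqrt{-30 + Q}$
$\frac{1}{F{\left(-141 \right)} + R} = \frac{1}{\sqrt{-30 - 141} - 64130} = \frac{1}{\sqrt{-171} - 64130} = \frac{1}{3 i \sqrt{19} - 64130} = \frac{1}{-64130 + 3 i \sqrt{19}}$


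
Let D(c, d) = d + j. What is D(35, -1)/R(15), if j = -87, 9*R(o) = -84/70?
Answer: 660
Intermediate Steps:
R(o) = -2/15 (R(o) = (-84/70)/9 = (-84*1/70)/9 = (⅑)*(-6/5) = -2/15)
D(c, d) = -87 + d (D(c, d) = d - 87 = -87 + d)
D(35, -1)/R(15) = (-87 - 1)/(-2/15) = -88*(-15/2) = 660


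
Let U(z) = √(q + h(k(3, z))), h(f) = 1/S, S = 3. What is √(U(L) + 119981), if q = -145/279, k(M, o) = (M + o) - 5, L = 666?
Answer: √(1037715669 + 186*I*√403)/93 ≈ 346.38 + 0.00062318*I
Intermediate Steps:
k(M, o) = -5 + M + o
q = -145/279 (q = -145*1/279 = -145/279 ≈ -0.51971)
h(f) = ⅓ (h(f) = 1/3 = ⅓)
U(z) = 2*I*√403/93 (U(z) = √(-145/279 + ⅓) = √(-52/279) = 2*I*√403/93)
√(U(L) + 119981) = √(2*I*√403/93 + 119981) = √(119981 + 2*I*√403/93)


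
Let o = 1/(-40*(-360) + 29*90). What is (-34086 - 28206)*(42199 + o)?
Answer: -7452251416562/2835 ≈ -2.6287e+9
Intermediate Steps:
o = 1/17010 (o = 1/(14400 + 2610) = 1/17010 ≈ 5.8789e-5)
(-34086 - 28206)*(42199 + o) = (-34086 - 28206)*(42199 + 1/17010) = -62292*717804991/17010 = -7452251416562/2835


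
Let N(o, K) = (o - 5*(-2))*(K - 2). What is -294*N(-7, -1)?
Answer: 2646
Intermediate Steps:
N(o, K) = (-2 + K)*(10 + o) (N(o, K) = (o + 10)*(-2 + K) = (10 + o)*(-2 + K) = (-2 + K)*(10 + o))
-294*N(-7, -1) = -294*(-20 - 2*(-7) + 10*(-1) - 1*(-7)) = -294*(-20 + 14 - 10 + 7) = -294*(-9) = 2646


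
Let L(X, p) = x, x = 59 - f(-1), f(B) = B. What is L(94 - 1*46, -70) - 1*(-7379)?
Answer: 7439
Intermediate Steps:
x = 60 (x = 59 - 1*(-1) = 59 + 1 = 60)
L(X, p) = 60
L(94 - 1*46, -70) - 1*(-7379) = 60 - 1*(-7379) = 60 + 7379 = 7439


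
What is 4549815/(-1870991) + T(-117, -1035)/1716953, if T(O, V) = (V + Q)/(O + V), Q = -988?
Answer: -1285601591823121/528669851315328 ≈ -2.4318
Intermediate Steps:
T(O, V) = (-988 + V)/(O + V) (T(O, V) = (V - 988)/(O + V) = (-988 + V)/(O + V))
4549815/(-1870991) + T(-117, -1035)/1716953 = 4549815/(-1870991) + ((-988 - 1035)/(-117 - 1035))/1716953 = 4549815*(-1/1870991) + (-2023/(-1152))*(1/1716953) = -4549815/1870991 - 1/1152*(-2023)*(1/1716953) = -4549815/1870991 + (2023/1152)*(1/1716953) = -4549815/1870991 + 289/282561408 = -1285601591823121/528669851315328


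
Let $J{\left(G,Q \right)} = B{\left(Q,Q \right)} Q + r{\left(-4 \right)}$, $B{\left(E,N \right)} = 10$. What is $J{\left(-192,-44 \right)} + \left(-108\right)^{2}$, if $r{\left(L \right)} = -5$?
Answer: $11219$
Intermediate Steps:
$J{\left(G,Q \right)} = -5 + 10 Q$ ($J{\left(G,Q \right)} = 10 Q - 5 = -5 + 10 Q$)
$J{\left(-192,-44 \right)} + \left(-108\right)^{2} = \left(-5 + 10 \left(-44\right)\right) + \left(-108\right)^{2} = \left(-5 - 440\right) + 11664 = -445 + 11664 = 11219$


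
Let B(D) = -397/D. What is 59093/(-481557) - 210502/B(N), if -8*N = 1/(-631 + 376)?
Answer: 2972804043/21666854620 ≈ 0.13721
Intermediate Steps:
N = 1/2040 (N = -1/(8*(-631 + 376)) = -1/8/(-255) = -1/8*(-1/255) = 1/2040 ≈ 0.00049020)
59093/(-481557) - 210502/B(N) = 59093/(-481557) - 210502/((-397/1/2040)) = 59093*(-1/481557) - 210502/((-397*2040)) = -59093/481557 - 210502/(-809880) = -59093/481557 - 210502*(-1/809880) = -59093/481557 + 105251/404940 = 2972804043/21666854620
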